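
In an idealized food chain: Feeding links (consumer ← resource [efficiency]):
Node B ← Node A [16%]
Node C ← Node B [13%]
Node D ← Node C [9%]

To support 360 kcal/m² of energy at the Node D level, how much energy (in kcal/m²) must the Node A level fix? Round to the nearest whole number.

Cumulative transfer efficiency: 0.16 × 0.13 × 0.09 = 0.001872
Node A energy = 360 / 0.001872 = 192308 kcal/m²

192308 kcal/m²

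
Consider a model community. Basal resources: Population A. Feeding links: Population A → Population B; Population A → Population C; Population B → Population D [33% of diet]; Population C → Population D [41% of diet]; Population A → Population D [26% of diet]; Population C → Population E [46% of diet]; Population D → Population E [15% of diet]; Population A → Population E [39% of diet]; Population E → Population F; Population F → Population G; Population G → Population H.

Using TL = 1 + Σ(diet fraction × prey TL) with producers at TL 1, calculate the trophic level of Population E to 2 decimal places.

2.72

Population B: 1 + 1 = 2
Population C: 1 + 1 = 2
Population D: 1 + (0.33×2 + 0.41×2 + 0.26×1) = 2.74
Population E: 1 + (0.46×2 + 0.15×2.74 + 0.39×1) = 2.721
Population F: 1 + 2.721 = 3.721
Population G: 1 + 3.721 = 4.721
Population H: 1 + 4.721 = 5.721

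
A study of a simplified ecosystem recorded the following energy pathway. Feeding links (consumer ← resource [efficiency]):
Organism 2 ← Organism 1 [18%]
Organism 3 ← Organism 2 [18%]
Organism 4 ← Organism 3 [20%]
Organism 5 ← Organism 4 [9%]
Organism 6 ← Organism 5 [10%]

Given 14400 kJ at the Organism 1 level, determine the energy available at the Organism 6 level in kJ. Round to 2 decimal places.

0.84 kJ

Organism 2: 14400 × 0.18 = 2592 kJ
Organism 3: 2592 × 0.18 = 466.56 kJ
Organism 4: 466.56 × 0.2 = 93.312 kJ
Organism 5: 93.312 × 0.09 = 8.39808 kJ
Organism 6: 8.39808 × 0.1 = 0.839808 kJ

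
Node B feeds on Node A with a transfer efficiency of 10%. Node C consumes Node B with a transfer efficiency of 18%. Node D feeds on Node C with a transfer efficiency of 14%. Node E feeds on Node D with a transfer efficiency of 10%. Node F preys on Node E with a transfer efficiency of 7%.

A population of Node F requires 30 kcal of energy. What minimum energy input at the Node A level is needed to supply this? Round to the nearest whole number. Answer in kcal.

1700680 kcal

Cumulative transfer efficiency: 0.1 × 0.18 × 0.14 × 0.1 × 0.07 = 0.00001764
Node A energy = 30 / 0.00001764 = 1700680 kcal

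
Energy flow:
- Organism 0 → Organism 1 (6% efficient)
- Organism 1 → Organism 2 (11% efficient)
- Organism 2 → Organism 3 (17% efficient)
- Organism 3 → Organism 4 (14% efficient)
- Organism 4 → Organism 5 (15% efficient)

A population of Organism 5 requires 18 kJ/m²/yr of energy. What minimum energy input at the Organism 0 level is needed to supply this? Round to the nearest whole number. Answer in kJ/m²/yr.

Cumulative transfer efficiency: 0.06 × 0.11 × 0.17 × 0.14 × 0.15 = 0.000023562
Organism 0 energy = 18 / 0.000023562 = 763942 kJ/m²/yr

763942 kJ/m²/yr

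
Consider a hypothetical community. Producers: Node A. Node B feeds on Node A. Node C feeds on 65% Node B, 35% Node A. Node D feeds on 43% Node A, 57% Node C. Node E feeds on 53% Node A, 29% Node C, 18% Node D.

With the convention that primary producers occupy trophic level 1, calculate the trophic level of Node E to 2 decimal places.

Node B: 1 + 1 = 2
Node C: 1 + (0.65×2 + 0.35×1) = 2.65
Node D: 1 + (0.43×1 + 0.57×2.65) = 2.9405
Node E: 1 + (0.53×1 + 0.29×2.65 + 0.18×2.9405) = 2.82779

2.83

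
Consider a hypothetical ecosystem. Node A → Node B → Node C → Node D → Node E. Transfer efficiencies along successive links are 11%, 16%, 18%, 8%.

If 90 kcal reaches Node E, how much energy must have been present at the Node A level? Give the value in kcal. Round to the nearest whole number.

Cumulative transfer efficiency: 0.11 × 0.16 × 0.18 × 0.08 = 0.00025344
Node A energy = 90 / 0.00025344 = 355114 kcal

355114 kcal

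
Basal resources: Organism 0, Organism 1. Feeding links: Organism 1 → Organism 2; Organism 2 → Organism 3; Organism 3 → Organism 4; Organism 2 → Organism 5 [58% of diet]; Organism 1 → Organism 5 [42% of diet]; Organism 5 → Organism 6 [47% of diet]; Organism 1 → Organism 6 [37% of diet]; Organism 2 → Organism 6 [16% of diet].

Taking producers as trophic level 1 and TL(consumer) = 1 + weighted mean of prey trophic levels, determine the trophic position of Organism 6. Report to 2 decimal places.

2.90

Organism 2: 1 + 1 = 2
Organism 3: 1 + 2 = 3
Organism 4: 1 + 3 = 4
Organism 5: 1 + (0.58×2 + 0.42×1) = 2.58
Organism 6: 1 + (0.47×2.58 + 0.37×1 + 0.16×2) = 2.9026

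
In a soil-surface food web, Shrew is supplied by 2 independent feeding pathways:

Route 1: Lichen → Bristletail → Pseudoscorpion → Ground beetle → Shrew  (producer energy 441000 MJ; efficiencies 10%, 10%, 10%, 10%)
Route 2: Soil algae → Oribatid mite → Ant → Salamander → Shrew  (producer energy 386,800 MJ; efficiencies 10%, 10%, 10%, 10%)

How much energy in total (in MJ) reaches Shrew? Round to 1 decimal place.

Route 1: 441000 × 0.1 × 0.1 × 0.1 × 0.1 = 44.1 MJ
Route 2: 386800 × 0.1 × 0.1 × 0.1 × 0.1 = 38.68 MJ
Total at Shrew: 44.1 + 38.68 = 82.78 MJ

82.8 MJ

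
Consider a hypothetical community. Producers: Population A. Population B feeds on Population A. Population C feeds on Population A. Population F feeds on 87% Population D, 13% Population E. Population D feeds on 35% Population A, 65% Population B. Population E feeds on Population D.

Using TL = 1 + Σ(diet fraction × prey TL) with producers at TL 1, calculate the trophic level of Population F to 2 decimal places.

Population B: 1 + 1 = 2
Population C: 1 + 1 = 2
Population D: 1 + (0.35×1 + 0.65×2) = 2.65
Population E: 1 + 2.65 = 3.65
Population F: 1 + (0.87×2.65 + 0.13×3.65) = 3.78

3.78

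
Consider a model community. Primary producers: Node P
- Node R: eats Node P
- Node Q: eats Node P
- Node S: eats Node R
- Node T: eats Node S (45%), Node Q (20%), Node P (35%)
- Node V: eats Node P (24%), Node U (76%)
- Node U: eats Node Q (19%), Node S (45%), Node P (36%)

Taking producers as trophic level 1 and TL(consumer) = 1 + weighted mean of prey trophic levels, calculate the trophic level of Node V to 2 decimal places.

3.59

Node Q: 1 + 1 = 2
Node R: 1 + 1 = 2
Node S: 1 + 2 = 3
Node T: 1 + (0.45×3 + 0.2×2 + 0.35×1) = 3.1
Node U: 1 + (0.19×2 + 0.45×3 + 0.36×1) = 3.09
Node V: 1 + (0.24×1 + 0.76×3.09) = 3.5884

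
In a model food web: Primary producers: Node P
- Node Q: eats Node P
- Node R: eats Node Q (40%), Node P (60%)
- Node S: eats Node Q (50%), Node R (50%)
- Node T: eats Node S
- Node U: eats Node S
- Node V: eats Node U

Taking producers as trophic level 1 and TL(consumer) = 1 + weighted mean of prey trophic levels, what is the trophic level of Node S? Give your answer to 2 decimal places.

Node Q: 1 + 1 = 2
Node R: 1 + (0.4×2 + 0.6×1) = 2.4
Node S: 1 + (0.5×2 + 0.5×2.4) = 3.2
Node T: 1 + 3.2 = 4.2
Node U: 1 + 3.2 = 4.2
Node V: 1 + 4.2 = 5.2

3.20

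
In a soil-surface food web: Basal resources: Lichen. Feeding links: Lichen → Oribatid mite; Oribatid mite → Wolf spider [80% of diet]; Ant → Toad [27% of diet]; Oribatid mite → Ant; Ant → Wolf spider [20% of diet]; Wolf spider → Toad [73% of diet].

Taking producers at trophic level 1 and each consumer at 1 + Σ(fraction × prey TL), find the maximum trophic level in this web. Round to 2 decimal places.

Oribatid mite: 1 + 1 = 2
Ant: 1 + 2 = 3
Wolf spider: 1 + (0.8×2 + 0.2×3) = 3.2
Toad: 1 + (0.27×3 + 0.73×3.2) = 4.146

4.15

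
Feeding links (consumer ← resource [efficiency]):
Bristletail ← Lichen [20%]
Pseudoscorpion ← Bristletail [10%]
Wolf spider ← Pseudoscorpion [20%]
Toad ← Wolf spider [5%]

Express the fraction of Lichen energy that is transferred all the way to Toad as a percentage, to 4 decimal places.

Product of link efficiencies: 0.2 × 0.1 × 0.2 × 0.05 = 0.0002
As a percentage: 0.0002 × 100 = 0.0200%

0.0200%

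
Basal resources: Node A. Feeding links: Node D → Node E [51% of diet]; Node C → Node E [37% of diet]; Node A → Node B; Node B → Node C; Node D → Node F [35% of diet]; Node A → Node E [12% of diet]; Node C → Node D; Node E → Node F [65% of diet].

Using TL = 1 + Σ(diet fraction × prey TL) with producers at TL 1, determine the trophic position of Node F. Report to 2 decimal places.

Node B: 1 + 1 = 2
Node C: 1 + 2 = 3
Node D: 1 + 3 = 4
Node E: 1 + (0.37×3 + 0.51×4 + 0.12×1) = 4.27
Node F: 1 + (0.35×4 + 0.65×4.27) = 5.1755

5.18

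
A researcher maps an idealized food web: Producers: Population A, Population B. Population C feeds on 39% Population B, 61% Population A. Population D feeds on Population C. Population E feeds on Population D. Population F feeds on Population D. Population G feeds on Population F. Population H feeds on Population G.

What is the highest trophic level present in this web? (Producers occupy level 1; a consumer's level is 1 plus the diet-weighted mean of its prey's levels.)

6

Population C: 1 + (0.39×1 + 0.61×1) = 2
Population D: 1 + 2 = 3
Population E: 1 + 3 = 4
Population F: 1 + 3 = 4
Population G: 1 + 4 = 5
Population H: 1 + 5 = 6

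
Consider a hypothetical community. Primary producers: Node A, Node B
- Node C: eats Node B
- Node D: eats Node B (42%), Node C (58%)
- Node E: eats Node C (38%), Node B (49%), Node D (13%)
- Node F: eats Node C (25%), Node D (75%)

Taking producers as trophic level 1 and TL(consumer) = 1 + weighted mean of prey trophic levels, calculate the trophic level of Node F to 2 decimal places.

Node C: 1 + 1 = 2
Node D: 1 + (0.42×1 + 0.58×2) = 2.58
Node E: 1 + (0.38×2 + 0.49×1 + 0.13×2.58) = 2.5854
Node F: 1 + (0.25×2 + 0.75×2.58) = 3.435

3.44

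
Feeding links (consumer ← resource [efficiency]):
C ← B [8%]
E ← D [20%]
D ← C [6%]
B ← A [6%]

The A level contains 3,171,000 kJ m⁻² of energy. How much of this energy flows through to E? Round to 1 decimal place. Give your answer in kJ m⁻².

B: 3171000 × 0.06 = 190260 kJ m⁻²
C: 190260 × 0.08 = 15220.8 kJ m⁻²
D: 15220.8 × 0.06 = 913.248 kJ m⁻²
E: 913.248 × 0.2 = 182.6496 kJ m⁻²

182.6 kJ m⁻²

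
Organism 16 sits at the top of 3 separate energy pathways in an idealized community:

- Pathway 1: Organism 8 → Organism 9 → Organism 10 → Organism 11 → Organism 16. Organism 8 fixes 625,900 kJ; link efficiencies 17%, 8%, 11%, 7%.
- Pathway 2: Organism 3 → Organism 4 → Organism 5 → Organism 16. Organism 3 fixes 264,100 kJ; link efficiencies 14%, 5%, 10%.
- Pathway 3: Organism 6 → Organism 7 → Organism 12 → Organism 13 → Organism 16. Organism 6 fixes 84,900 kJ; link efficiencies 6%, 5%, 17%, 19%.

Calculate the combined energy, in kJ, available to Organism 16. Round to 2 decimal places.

258.64 kJ

Pathway 1: 625900 × 0.17 × 0.08 × 0.11 × 0.07 = 65.544248 kJ
Pathway 2: 264100 × 0.14 × 0.05 × 0.1 = 184.87 kJ
Pathway 3: 84900 × 0.06 × 0.05 × 0.17 × 0.19 = 8.22681 kJ
Total at Organism 16: 65.544248 + 184.87 + 8.22681 = 258.641058 kJ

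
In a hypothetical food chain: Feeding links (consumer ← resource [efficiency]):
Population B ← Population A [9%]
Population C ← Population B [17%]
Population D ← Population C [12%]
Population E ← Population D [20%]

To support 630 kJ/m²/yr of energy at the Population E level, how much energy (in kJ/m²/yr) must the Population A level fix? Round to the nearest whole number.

1715686 kJ/m²/yr

Cumulative transfer efficiency: 0.09 × 0.17 × 0.12 × 0.2 = 0.0003672
Population A energy = 630 / 0.0003672 = 1715686 kJ/m²/yr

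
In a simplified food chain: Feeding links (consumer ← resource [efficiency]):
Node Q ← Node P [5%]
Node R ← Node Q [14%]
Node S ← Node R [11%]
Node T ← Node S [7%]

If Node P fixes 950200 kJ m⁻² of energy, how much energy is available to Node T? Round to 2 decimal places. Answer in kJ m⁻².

51.22 kJ m⁻²

Node Q: 950200 × 0.05 = 47510 kJ m⁻²
Node R: 47510 × 0.14 = 6651.4 kJ m⁻²
Node S: 6651.4 × 0.11 = 731.654 kJ m⁻²
Node T: 731.654 × 0.07 = 51.21578 kJ m⁻²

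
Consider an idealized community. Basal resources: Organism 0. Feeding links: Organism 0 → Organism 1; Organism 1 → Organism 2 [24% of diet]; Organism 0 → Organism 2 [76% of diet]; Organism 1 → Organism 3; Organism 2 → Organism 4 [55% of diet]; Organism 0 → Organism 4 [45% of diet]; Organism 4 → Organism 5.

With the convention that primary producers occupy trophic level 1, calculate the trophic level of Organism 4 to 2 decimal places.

Organism 1: 1 + 1 = 2
Organism 2: 1 + (0.24×2 + 0.76×1) = 2.24
Organism 3: 1 + 2 = 3
Organism 4: 1 + (0.55×2.24 + 0.45×1) = 2.682
Organism 5: 1 + 2.682 = 3.682

2.68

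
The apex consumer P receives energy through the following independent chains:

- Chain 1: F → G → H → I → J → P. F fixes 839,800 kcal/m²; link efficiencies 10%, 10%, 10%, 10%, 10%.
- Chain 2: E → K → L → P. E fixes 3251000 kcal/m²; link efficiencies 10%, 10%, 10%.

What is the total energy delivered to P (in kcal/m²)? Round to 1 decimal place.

Chain 1: 839800 × 0.1 × 0.1 × 0.1 × 0.1 × 0.1 = 8.398 kcal/m²
Chain 2: 3251000 × 0.1 × 0.1 × 0.1 = 3251 kcal/m²
Total at P: 8.398 + 3251 = 3259.398 kcal/m²

3259.4 kcal/m²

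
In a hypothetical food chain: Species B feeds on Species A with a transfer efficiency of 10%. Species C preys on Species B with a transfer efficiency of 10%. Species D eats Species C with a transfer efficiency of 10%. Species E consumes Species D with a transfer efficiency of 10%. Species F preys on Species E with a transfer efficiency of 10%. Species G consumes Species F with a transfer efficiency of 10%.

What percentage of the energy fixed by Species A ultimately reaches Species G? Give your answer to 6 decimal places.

0.000100%

Product of link efficiencies: 0.1 × 0.1 × 0.1 × 0.1 × 0.1 × 0.1 = 0.000001
As a percentage: 0.000001 × 100 = 0.000100%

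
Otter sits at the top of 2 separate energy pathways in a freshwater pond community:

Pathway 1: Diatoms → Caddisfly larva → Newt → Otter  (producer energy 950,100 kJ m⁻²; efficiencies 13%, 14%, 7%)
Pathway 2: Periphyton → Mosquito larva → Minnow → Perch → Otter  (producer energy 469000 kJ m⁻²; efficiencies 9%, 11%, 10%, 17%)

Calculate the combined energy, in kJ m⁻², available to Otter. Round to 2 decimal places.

Pathway 1: 950100 × 0.13 × 0.14 × 0.07 = 1210.4274 kJ m⁻²
Pathway 2: 469000 × 0.09 × 0.11 × 0.1 × 0.17 = 78.9327 kJ m⁻²
Total at Otter: 1210.4274 + 78.9327 = 1289.3601 kJ m⁻²

1289.36 kJ m⁻²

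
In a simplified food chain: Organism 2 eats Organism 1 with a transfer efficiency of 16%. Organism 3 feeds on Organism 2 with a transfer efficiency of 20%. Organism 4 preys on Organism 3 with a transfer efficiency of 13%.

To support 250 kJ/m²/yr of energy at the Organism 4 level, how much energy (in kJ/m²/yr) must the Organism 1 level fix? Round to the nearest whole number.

Cumulative transfer efficiency: 0.16 × 0.2 × 0.13 = 0.00416
Organism 1 energy = 250 / 0.00416 = 60096 kJ/m²/yr

60096 kJ/m²/yr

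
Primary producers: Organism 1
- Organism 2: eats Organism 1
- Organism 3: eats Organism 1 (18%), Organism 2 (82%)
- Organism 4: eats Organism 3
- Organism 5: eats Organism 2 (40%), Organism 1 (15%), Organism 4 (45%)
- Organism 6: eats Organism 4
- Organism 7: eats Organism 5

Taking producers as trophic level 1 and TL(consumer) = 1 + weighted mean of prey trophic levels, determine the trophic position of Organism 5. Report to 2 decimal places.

Organism 2: 1 + 1 = 2
Organism 3: 1 + (0.18×1 + 0.82×2) = 2.82
Organism 4: 1 + 2.82 = 3.82
Organism 5: 1 + (0.4×2 + 0.15×1 + 0.45×3.82) = 3.669
Organism 6: 1 + 3.82 = 4.82
Organism 7: 1 + 3.669 = 4.669

3.67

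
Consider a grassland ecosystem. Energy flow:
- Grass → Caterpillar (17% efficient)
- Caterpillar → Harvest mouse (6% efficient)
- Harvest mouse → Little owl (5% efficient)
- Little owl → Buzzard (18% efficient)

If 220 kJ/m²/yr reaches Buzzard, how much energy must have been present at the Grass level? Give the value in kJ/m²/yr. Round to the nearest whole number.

2396514 kJ/m²/yr

Cumulative transfer efficiency: 0.17 × 0.06 × 0.05 × 0.18 = 0.0000918
Grass energy = 220 / 0.0000918 = 2396514 kJ/m²/yr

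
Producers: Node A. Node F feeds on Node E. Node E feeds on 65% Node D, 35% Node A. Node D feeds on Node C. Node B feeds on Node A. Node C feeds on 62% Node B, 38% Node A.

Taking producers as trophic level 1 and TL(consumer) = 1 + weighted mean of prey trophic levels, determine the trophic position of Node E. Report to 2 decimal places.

Node B: 1 + 1 = 2
Node C: 1 + (0.62×2 + 0.38×1) = 2.62
Node D: 1 + 2.62 = 3.62
Node E: 1 + (0.65×3.62 + 0.35×1) = 3.703
Node F: 1 + 3.703 = 4.703

3.70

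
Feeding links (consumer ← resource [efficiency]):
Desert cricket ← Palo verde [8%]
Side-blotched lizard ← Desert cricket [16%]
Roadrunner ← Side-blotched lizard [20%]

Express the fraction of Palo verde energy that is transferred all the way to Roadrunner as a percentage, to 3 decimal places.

Product of link efficiencies: 0.08 × 0.16 × 0.2 = 0.00256
As a percentage: 0.00256 × 100 = 0.256%

0.256%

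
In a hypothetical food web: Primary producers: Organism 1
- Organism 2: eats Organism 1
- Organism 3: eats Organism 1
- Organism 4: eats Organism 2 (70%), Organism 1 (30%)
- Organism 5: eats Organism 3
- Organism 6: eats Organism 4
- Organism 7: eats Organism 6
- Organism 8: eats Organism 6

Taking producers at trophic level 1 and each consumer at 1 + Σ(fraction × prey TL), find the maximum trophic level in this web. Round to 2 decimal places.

Organism 2: 1 + 1 = 2
Organism 3: 1 + 1 = 2
Organism 4: 1 + (0.7×2 + 0.3×1) = 2.7
Organism 5: 1 + 2 = 3
Organism 6: 1 + 2.7 = 3.7
Organism 7: 1 + 3.7 = 4.7
Organism 8: 1 + 3.7 = 4.7

4.70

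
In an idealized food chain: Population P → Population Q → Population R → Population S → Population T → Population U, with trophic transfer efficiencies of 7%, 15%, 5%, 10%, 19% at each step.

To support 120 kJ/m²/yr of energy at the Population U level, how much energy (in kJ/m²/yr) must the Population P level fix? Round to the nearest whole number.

Cumulative transfer efficiency: 0.07 × 0.15 × 0.05 × 0.1 × 0.19 = 0.000009975
Population P energy = 120 / 0.000009975 = 12030075 kJ/m²/yr

12030075 kJ/m²/yr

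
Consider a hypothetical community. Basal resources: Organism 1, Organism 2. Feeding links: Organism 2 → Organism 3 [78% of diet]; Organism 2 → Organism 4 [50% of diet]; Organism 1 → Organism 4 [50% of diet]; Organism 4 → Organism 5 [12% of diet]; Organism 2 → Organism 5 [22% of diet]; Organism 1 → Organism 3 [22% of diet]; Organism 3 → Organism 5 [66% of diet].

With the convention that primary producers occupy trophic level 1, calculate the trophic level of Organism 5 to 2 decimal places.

Organism 3: 1 + (0.22×1 + 0.78×1) = 2
Organism 4: 1 + (0.5×1 + 0.5×1) = 2
Organism 5: 1 + (0.12×2 + 0.66×2 + 0.22×1) = 2.78

2.78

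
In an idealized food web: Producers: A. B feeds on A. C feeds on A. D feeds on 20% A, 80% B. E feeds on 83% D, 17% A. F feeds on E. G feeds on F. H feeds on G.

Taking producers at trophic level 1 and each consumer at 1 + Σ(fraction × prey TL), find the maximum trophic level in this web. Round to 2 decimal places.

6.49

B: 1 + 1 = 2
C: 1 + 1 = 2
D: 1 + (0.2×1 + 0.8×2) = 2.8
E: 1 + (0.83×2.8 + 0.17×1) = 3.494
F: 1 + 3.494 = 4.494
G: 1 + 4.494 = 5.494
H: 1 + 5.494 = 6.494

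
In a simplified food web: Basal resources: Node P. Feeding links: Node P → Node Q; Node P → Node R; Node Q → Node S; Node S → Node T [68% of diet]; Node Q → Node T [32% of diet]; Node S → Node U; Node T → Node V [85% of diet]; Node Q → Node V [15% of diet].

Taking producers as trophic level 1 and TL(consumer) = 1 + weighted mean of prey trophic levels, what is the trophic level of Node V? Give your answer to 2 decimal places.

Node Q: 1 + 1 = 2
Node R: 1 + 1 = 2
Node S: 1 + 2 = 3
Node T: 1 + (0.68×3 + 0.32×2) = 3.68
Node U: 1 + 3 = 4
Node V: 1 + (0.85×3.68 + 0.15×2) = 4.428

4.43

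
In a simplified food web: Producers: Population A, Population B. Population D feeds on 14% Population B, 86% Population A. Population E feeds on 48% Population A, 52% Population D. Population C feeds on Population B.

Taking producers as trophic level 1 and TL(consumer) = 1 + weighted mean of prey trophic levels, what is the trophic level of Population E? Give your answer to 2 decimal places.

2.52

Population C: 1 + 1 = 2
Population D: 1 + (0.14×1 + 0.86×1) = 2
Population E: 1 + (0.48×1 + 0.52×2) = 2.52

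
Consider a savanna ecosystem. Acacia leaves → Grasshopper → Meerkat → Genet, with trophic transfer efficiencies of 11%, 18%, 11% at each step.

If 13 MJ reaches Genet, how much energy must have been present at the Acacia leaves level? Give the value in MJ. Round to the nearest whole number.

Cumulative transfer efficiency: 0.11 × 0.18 × 0.11 = 0.002178
Acacia leaves energy = 13 / 0.002178 = 5969 MJ

5969 MJ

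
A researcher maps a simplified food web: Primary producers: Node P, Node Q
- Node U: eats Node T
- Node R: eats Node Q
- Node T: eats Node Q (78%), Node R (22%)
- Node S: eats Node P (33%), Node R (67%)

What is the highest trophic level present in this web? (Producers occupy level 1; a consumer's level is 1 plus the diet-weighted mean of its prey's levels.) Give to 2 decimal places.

Node R: 1 + 1 = 2
Node S: 1 + (0.33×1 + 0.67×2) = 2.67
Node T: 1 + (0.78×1 + 0.22×2) = 2.22
Node U: 1 + 2.22 = 3.22

3.22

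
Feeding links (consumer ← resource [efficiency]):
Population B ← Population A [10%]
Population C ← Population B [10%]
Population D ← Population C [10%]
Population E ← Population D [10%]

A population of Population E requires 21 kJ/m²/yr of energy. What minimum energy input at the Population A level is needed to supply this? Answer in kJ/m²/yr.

210000 kJ/m²/yr

Cumulative transfer efficiency: 0.1 × 0.1 × 0.1 × 0.1 = 0.0001
Population A energy = 21 / 0.0001 = 210000 kJ/m²/yr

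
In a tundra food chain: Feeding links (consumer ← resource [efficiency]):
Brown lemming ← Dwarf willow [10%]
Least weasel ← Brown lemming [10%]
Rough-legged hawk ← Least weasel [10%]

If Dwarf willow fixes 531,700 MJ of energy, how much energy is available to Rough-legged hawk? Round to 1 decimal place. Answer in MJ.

531.7 MJ

Brown lemming: 531700 × 0.1 = 53170 MJ
Least weasel: 53170 × 0.1 = 5317 MJ
Rough-legged hawk: 5317 × 0.1 = 531.7 MJ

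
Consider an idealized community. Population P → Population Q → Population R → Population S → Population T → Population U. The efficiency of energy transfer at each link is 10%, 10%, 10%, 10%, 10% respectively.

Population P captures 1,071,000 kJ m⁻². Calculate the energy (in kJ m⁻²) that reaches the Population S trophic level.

Population Q: 1071000 × 0.1 = 107100 kJ m⁻²
Population R: 107100 × 0.1 = 10710 kJ m⁻²
Population S: 10710 × 0.1 = 1071 kJ m⁻²

1071 kJ m⁻²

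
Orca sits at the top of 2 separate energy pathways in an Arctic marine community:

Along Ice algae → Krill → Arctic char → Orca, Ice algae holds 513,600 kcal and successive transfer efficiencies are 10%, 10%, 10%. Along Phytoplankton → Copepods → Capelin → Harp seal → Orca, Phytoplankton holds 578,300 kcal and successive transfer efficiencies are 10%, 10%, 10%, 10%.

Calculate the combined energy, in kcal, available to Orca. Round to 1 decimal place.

Via Ice algae: 513600 × 0.1 × 0.1 × 0.1 = 513.6 kcal
Via Phytoplankton: 578300 × 0.1 × 0.1 × 0.1 × 0.1 = 57.83 kcal
Total at Orca: 513.6 + 57.83 = 571.43 kcal

571.4 kcal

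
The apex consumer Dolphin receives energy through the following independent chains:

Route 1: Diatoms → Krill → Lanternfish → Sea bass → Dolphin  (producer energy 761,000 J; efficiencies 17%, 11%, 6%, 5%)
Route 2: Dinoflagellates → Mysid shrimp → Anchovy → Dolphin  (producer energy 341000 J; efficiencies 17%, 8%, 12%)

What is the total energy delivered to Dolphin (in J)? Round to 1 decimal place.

Route 1: 761000 × 0.17 × 0.11 × 0.06 × 0.05 = 42.6921 J
Route 2: 341000 × 0.17 × 0.08 × 0.12 = 556.512 J
Total at Dolphin: 42.6921 + 556.512 = 599.2041 J

599.2 J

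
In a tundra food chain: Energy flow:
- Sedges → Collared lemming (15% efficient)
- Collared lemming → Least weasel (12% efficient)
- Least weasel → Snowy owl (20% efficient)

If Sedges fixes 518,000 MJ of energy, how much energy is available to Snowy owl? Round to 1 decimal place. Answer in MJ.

Collared lemming: 518000 × 0.15 = 77700 MJ
Least weasel: 77700 × 0.12 = 9324 MJ
Snowy owl: 9324 × 0.2 = 1864.8 MJ

1864.8 MJ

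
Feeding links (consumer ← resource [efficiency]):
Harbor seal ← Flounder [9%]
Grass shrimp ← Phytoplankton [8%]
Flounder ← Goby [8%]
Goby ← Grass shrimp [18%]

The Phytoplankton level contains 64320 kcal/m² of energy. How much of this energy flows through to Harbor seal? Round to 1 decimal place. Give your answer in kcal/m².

Grass shrimp: 64320 × 0.08 = 5145.6 kcal/m²
Goby: 5145.6 × 0.18 = 926.208 kcal/m²
Flounder: 926.208 × 0.08 = 74.09664 kcal/m²
Harbor seal: 74.09664 × 0.09 = 6.6686976 kcal/m²

6.7 kcal/m²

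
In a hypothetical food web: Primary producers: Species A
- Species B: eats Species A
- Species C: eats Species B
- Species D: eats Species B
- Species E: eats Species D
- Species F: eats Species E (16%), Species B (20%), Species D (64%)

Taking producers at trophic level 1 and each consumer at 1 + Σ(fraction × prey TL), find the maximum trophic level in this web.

4

Species B: 1 + 1 = 2
Species C: 1 + 2 = 3
Species D: 1 + 2 = 3
Species E: 1 + 3 = 4
Species F: 1 + (0.16×4 + 0.2×2 + 0.64×3) = 3.96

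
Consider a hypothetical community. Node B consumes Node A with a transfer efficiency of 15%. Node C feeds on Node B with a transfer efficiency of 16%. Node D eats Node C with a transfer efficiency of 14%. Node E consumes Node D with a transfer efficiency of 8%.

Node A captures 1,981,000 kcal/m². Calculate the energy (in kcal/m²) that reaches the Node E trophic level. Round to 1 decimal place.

532.5 kcal/m²

Node B: 1981000 × 0.15 = 297150 kcal/m²
Node C: 297150 × 0.16 = 47544 kcal/m²
Node D: 47544 × 0.14 = 6656.16 kcal/m²
Node E: 6656.16 × 0.08 = 532.4928 kcal/m²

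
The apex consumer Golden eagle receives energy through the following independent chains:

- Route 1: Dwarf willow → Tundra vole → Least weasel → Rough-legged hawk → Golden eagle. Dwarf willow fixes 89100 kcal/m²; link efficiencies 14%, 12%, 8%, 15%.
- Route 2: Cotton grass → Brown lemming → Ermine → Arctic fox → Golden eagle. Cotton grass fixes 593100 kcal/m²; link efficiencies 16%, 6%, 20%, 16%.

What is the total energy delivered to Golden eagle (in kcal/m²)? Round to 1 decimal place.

200.2 kcal/m²

Route 1: 89100 × 0.14 × 0.12 × 0.08 × 0.15 = 17.96256 kcal/m²
Route 2: 593100 × 0.16 × 0.06 × 0.2 × 0.16 = 182.20032 kcal/m²
Total at Golden eagle: 17.96256 + 182.20032 = 200.16288 kcal/m²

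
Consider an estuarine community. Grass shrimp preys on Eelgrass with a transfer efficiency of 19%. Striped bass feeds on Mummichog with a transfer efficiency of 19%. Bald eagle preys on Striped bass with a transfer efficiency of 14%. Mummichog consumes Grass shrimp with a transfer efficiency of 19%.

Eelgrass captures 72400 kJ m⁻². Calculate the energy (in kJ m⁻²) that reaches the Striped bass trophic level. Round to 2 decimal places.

Grass shrimp: 72400 × 0.19 = 13756 kJ m⁻²
Mummichog: 13756 × 0.19 = 2613.64 kJ m⁻²
Striped bass: 2613.64 × 0.19 = 496.5916 kJ m⁻²

496.59 kJ m⁻²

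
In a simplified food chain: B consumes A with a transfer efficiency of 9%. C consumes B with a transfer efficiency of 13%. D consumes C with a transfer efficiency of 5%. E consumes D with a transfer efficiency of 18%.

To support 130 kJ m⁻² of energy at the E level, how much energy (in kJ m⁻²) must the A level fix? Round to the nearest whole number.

1234568 kJ m⁻²

Cumulative transfer efficiency: 0.09 × 0.13 × 0.05 × 0.18 = 0.0001053
A energy = 130 / 0.0001053 = 1234568 kJ m⁻²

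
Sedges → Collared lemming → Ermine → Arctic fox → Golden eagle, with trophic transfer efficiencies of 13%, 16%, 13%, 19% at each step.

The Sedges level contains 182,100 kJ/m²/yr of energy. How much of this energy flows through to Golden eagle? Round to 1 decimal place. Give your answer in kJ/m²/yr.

93.6 kJ/m²/yr

Collared lemming: 182100 × 0.13 = 23673 kJ/m²/yr
Ermine: 23673 × 0.16 = 3787.68 kJ/m²/yr
Arctic fox: 3787.68 × 0.13 = 492.3984 kJ/m²/yr
Golden eagle: 492.3984 × 0.19 = 93.555696 kJ/m²/yr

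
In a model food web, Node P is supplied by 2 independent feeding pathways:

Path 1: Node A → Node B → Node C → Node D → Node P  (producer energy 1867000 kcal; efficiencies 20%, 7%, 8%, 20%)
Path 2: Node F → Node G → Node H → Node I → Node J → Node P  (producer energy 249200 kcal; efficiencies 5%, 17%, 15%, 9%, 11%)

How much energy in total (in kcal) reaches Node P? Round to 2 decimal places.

421.35 kcal

Path 1: 1867000 × 0.2 × 0.07 × 0.08 × 0.2 = 418.208 kcal
Path 2: 249200 × 0.05 × 0.17 × 0.15 × 0.09 × 0.11 = 3.145527 kcal
Total at Node P: 418.208 + 3.145527 = 421.353527 kcal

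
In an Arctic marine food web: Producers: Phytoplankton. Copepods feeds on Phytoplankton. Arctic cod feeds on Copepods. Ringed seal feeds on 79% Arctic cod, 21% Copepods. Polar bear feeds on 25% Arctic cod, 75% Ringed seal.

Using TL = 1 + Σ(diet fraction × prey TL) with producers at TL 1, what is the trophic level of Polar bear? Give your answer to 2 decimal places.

Copepods: 1 + 1 = 2
Arctic cod: 1 + 2 = 3
Ringed seal: 1 + (0.79×3 + 0.21×2) = 3.79
Polar bear: 1 + (0.25×3 + 0.75×3.79) = 4.5925

4.59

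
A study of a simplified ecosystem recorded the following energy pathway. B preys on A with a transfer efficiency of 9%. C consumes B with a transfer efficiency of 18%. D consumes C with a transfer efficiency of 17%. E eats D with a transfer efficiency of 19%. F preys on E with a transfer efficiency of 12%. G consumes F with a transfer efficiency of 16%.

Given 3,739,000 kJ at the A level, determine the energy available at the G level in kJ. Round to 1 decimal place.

B: 3739000 × 0.09 = 336510 kJ
C: 336510 × 0.18 = 60571.8 kJ
D: 60571.8 × 0.17 = 10297.206 kJ
E: 10297.206 × 0.19 = 1956.46914 kJ
F: 1956.46914 × 0.12 = 234.7762968 kJ
G: 234.7762968 × 0.16 = 37.564207488 kJ

37.6 kJ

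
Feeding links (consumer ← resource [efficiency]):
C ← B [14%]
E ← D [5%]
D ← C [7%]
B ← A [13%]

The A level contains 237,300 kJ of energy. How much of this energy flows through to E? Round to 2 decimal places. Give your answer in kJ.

B: 237300 × 0.13 = 30849 kJ
C: 30849 × 0.14 = 4318.86 kJ
D: 4318.86 × 0.07 = 302.3202 kJ
E: 302.3202 × 0.05 = 15.11601 kJ

15.12 kJ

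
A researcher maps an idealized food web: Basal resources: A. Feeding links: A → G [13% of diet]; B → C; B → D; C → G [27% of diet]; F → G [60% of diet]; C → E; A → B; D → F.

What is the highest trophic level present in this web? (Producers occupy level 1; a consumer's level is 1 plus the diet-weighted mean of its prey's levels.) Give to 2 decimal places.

4.34

B: 1 + 1 = 2
C: 1 + 2 = 3
D: 1 + 2 = 3
E: 1 + 3 = 4
F: 1 + 3 = 4
G: 1 + (0.27×3 + 0.6×4 + 0.13×1) = 4.34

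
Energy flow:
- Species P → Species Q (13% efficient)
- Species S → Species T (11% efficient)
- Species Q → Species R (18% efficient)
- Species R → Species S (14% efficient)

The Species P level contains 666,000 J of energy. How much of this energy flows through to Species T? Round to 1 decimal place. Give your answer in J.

240.0 J

Species Q: 666000 × 0.13 = 86580 J
Species R: 86580 × 0.18 = 15584.4 J
Species S: 15584.4 × 0.14 = 2181.816 J
Species T: 2181.816 × 0.11 = 239.99976 J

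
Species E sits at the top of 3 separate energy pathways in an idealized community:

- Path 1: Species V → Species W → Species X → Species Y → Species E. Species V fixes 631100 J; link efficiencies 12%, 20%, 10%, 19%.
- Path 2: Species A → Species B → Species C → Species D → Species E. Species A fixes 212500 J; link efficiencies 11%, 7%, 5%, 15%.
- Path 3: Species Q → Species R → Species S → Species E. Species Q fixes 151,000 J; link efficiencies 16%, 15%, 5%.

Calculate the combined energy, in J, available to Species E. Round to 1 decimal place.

Path 1: 631100 × 0.12 × 0.2 × 0.1 × 0.19 = 287.7816 J
Path 2: 212500 × 0.11 × 0.07 × 0.05 × 0.15 = 12.271875 J
Path 3: 151000 × 0.16 × 0.15 × 0.05 = 181.2 J
Total at Species E: 287.7816 + 12.271875 + 181.2 = 481.253475 J

481.3 J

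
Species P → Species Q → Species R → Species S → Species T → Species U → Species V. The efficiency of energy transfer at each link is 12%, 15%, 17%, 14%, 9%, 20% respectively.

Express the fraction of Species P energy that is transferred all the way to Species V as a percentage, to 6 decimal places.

Product of link efficiencies: 0.12 × 0.15 × 0.17 × 0.14 × 0.09 × 0.2 = 0.0000077112
As a percentage: 0.0000077112 × 100 = 0.000771%

0.000771%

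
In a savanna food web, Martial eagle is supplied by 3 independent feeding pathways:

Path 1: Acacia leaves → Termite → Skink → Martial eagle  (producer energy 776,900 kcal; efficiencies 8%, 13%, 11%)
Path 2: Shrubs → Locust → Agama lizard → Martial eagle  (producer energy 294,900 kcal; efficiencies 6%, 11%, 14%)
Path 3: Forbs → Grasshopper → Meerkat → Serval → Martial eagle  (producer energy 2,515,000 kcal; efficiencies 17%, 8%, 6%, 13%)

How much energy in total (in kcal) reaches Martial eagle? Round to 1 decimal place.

1428.1 kcal

Path 1: 776900 × 0.08 × 0.13 × 0.11 = 888.7736 kcal
Path 2: 294900 × 0.06 × 0.11 × 0.14 = 272.4876 kcal
Path 3: 2515000 × 0.17 × 0.08 × 0.06 × 0.13 = 266.7912 kcal
Total at Martial eagle: 888.7736 + 272.4876 + 266.7912 = 1428.0524 kcal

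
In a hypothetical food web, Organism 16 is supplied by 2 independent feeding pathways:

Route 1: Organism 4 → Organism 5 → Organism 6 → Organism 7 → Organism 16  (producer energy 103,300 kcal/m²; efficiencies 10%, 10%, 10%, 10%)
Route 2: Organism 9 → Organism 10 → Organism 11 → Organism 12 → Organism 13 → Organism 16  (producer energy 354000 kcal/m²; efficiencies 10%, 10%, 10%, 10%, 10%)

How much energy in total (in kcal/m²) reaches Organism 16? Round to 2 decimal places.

Route 1: 103300 × 0.1 × 0.1 × 0.1 × 0.1 = 10.33 kcal/m²
Route 2: 354000 × 0.1 × 0.1 × 0.1 × 0.1 × 0.1 = 3.54 kcal/m²
Total at Organism 16: 10.33 + 3.54 = 13.87 kcal/m²

13.87 kcal/m²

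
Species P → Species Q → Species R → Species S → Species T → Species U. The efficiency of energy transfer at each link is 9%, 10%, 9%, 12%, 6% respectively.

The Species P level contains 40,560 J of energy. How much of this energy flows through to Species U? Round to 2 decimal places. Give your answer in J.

0.24 J

Species Q: 40560 × 0.09 = 3650.4 J
Species R: 3650.4 × 0.1 = 365.04 J
Species S: 365.04 × 0.09 = 32.8536 J
Species T: 32.8536 × 0.12 = 3.942432 J
Species U: 3.942432 × 0.06 = 0.23654592 J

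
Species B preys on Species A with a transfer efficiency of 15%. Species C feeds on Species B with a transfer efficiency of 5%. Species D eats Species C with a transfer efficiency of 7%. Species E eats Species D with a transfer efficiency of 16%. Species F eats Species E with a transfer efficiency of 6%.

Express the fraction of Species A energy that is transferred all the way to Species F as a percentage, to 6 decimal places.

0.000504%

Product of link efficiencies: 0.15 × 0.05 × 0.07 × 0.16 × 0.06 = 0.00000504
As a percentage: 0.00000504 × 100 = 0.000504%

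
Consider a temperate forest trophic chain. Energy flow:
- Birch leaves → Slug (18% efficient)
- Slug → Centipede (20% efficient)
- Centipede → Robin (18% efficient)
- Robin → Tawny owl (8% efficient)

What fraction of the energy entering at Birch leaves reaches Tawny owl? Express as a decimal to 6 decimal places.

0.000518

Product of link efficiencies: 0.18 × 0.2 × 0.18 × 0.08 = 0.0005184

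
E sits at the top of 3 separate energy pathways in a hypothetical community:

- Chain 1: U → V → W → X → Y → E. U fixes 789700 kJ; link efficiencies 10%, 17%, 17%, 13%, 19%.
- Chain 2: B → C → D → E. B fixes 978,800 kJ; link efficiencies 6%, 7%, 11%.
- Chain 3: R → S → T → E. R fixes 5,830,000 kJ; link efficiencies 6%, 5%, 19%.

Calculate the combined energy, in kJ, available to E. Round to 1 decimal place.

3831.7 kJ

Chain 1: 789700 × 0.1 × 0.17 × 0.17 × 0.13 × 0.19 = 56.3711551 kJ
Chain 2: 978800 × 0.06 × 0.07 × 0.11 = 452.2056 kJ
Chain 3: 5830000 × 0.06 × 0.05 × 0.19 = 3323.1 kJ
Total at E: 56.3711551 + 452.2056 + 3323.1 = 3831.6767551 kJ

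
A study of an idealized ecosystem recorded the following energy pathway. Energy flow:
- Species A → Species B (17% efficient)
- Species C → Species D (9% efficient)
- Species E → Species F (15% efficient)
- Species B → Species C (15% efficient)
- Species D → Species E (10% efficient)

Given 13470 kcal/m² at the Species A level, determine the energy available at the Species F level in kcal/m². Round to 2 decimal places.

Species B: 13470 × 0.17 = 2289.9 kcal/m²
Species C: 2289.9 × 0.15 = 343.485 kcal/m²
Species D: 343.485 × 0.09 = 30.91365 kcal/m²
Species E: 30.91365 × 0.1 = 3.091365 kcal/m²
Species F: 3.091365 × 0.15 = 0.46370475 kcal/m²

0.46 kcal/m²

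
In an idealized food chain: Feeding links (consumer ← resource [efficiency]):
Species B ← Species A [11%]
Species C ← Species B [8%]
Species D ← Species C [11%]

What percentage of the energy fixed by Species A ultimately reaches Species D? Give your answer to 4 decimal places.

0.0968%

Product of link efficiencies: 0.11 × 0.08 × 0.11 = 0.000968
As a percentage: 0.000968 × 100 = 0.0968%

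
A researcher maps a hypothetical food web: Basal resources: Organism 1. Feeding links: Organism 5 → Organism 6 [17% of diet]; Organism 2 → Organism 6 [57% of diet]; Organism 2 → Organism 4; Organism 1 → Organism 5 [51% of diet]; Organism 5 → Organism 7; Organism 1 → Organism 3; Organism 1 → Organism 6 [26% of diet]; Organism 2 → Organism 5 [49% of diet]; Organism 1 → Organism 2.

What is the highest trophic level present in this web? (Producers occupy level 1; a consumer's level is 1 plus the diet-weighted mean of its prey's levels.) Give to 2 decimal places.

Organism 2: 1 + 1 = 2
Organism 3: 1 + 1 = 2
Organism 4: 1 + 2 = 3
Organism 5: 1 + (0.49×2 + 0.51×1) = 2.49
Organism 6: 1 + (0.57×2 + 0.26×1 + 0.17×2.49) = 2.8233
Organism 7: 1 + 2.49 = 3.49

3.49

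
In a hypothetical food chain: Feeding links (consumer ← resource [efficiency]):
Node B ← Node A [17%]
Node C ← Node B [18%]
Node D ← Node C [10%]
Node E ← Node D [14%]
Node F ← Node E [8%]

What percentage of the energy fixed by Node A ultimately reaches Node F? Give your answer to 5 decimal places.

0.00343%

Product of link efficiencies: 0.17 × 0.18 × 0.1 × 0.14 × 0.08 = 0.000034272
As a percentage: 0.000034272 × 100 = 0.00343%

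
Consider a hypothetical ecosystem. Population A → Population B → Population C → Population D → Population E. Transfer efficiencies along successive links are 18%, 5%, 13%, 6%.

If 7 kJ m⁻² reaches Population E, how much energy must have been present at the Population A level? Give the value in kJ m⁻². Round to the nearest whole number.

Cumulative transfer efficiency: 0.18 × 0.05 × 0.13 × 0.06 = 0.0000702
Population A energy = 7 / 0.0000702 = 99715 kJ m⁻²

99715 kJ m⁻²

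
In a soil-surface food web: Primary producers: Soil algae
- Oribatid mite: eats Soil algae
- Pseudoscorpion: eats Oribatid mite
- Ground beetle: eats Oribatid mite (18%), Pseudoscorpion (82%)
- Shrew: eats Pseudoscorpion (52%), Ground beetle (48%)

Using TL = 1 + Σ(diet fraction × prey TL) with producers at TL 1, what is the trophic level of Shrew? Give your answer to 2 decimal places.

4.39

Oribatid mite: 1 + 1 = 2
Pseudoscorpion: 1 + 2 = 3
Ground beetle: 1 + (0.18×2 + 0.82×3) = 3.82
Shrew: 1 + (0.52×3 + 0.48×3.82) = 4.3936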